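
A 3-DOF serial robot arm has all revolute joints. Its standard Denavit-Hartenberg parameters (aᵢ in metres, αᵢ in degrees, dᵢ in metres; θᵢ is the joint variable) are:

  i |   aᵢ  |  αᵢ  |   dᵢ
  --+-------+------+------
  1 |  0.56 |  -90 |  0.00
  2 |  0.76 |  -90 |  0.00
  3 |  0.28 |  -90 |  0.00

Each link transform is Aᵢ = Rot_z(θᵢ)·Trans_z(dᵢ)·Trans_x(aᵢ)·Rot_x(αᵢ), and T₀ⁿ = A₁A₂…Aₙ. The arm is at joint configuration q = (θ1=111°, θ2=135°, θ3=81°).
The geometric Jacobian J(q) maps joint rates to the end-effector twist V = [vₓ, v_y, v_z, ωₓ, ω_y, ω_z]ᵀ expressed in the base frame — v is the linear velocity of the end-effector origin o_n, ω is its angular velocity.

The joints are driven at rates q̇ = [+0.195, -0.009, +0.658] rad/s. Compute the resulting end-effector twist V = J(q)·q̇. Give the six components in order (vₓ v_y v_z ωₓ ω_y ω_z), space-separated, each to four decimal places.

o_n = [0.2612, 0.0913, -0.5684]
J₁: ẑ×o_n = [-0.0913, 0.2612, 0.0000], ω = ẑ
J2: z=[-0.9336, -0.3584, 0.0000] o=[-0.2007, 0.5228, 0.0000] → [0.2037, -0.5306, 0.5684, -0.9336, -0.3584, 0.0000]
J3: z=[0.2534, -0.6601, 0.7071] o=[-0.0081, 0.0211, -0.5374] → [-0.0292, 0.1983, 0.1956, 0.2534, -0.6601, 0.7071]
V = J·q̇ = [-0.0388, 0.1862, 0.1236, 0.1751, -0.4311, 0.6603]

-0.0388 0.1862 0.1236 0.1751 -0.4311 0.6603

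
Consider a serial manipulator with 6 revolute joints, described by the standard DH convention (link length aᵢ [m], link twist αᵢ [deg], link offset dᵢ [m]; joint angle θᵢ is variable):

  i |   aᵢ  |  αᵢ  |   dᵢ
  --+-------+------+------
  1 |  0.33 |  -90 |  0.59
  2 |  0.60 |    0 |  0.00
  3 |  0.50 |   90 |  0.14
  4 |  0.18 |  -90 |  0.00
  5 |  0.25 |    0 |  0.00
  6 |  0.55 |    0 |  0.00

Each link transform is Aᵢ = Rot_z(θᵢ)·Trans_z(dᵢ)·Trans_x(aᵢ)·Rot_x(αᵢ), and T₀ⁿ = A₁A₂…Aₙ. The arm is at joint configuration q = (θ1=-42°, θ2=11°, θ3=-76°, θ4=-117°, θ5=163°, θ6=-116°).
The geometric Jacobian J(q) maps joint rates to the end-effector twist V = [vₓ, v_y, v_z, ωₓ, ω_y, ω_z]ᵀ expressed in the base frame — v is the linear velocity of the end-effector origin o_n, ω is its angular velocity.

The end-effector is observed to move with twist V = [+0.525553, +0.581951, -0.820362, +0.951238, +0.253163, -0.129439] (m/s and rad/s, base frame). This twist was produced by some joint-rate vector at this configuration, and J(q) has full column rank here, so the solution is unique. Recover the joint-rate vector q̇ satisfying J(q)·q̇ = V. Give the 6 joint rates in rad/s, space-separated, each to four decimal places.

0.5990 0.2600 0.3440 -0.7950 -0.8370 0.3510

o_n = [1.0203, -1.1092, 0.5978]
J₁: ẑ×o_n = [1.1092, 1.0203, -0.0000], ω = ẑ
J2: z=[0.6691, 0.7431, 0.0000] o=[0.2452, -0.2208, 0.5900] → [0.0058, -0.0052, -1.1705, 0.6691, 0.7431, 0.0000]
J3: z=[0.6691, 0.7431, 0.0000] o=[0.6829, -0.6149, 0.4755] → [0.0908, -0.0818, -0.5815, 0.6691, 0.7431, 0.0000]
J4: z=[-0.6735, 0.6064, 0.4226] o=[0.9336, -0.6523, 0.9287] → [-0.0076, -0.1862, 0.2552, -0.6735, 0.6064, 0.4226]
J5: z=[-0.0239, -0.5893, 0.8075] o=[0.8007, -0.7483, 0.8546] → [0.4428, 0.1712, 0.1381, -0.0239, -0.5893, 0.8075]
J6: z=[-0.0239, -0.5893, 0.8075] o=[1.0265, -0.6651, 0.9221] → [0.5498, -0.0128, 0.0070, -0.0239, -0.5893, 0.8075]
q̇ = J⁺·V = [0.5990, 0.2600, 0.3440, -0.7950, -0.8370, 0.3510]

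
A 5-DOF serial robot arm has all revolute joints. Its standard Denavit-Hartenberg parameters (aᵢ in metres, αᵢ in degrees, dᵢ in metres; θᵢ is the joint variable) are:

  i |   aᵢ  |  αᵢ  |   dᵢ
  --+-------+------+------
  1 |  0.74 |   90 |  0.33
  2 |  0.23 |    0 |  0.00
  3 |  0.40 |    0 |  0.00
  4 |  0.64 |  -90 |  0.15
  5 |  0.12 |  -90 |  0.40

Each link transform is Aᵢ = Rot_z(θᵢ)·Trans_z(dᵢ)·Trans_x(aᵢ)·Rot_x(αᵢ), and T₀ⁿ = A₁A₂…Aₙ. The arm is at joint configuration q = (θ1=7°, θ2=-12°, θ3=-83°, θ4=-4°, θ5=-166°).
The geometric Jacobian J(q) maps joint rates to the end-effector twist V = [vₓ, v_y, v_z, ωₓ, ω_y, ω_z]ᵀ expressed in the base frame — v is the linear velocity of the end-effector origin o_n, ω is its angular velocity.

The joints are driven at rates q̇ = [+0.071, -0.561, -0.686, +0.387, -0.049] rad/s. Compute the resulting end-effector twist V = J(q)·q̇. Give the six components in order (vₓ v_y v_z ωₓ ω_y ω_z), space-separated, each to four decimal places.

o_n = [1.2558, -0.0262, -0.6960]
J₁: ẑ×o_n = [0.0262, 1.2558, -0.0000], ω = ẑ
J2: z=[0.1219, -0.9925, 0.0000] o=[0.7345, 0.0902, 0.3300] → [1.0183, 0.1250, 0.5033, 0.1219, -0.9925, 0.0000]
J3: z=[0.1219, -0.9925, 0.0000] o=[0.9578, 0.1176, 0.2822] → [0.9709, 0.1192, 0.2783, 0.1219, -0.9925, 0.0000]
J4: z=[0.1219, -0.9925, 0.0000] o=[0.9232, 0.1134, -0.1163] → [0.5754, 0.0706, 0.3132, 0.1219, -0.9925, 0.0000]
J5: z=[0.9803, 0.1204, -0.1564] o=[0.8421, -0.0477, -0.7484] → [0.0097, -0.1161, -0.0287, 0.9803, 0.1204, -0.1564]
V = J·q̇ = [-1.0133, -0.0297, -0.3507, -0.1528, 0.8477, 0.0787]

-1.0133 -0.0297 -0.3507 -0.1528 0.8477 0.0787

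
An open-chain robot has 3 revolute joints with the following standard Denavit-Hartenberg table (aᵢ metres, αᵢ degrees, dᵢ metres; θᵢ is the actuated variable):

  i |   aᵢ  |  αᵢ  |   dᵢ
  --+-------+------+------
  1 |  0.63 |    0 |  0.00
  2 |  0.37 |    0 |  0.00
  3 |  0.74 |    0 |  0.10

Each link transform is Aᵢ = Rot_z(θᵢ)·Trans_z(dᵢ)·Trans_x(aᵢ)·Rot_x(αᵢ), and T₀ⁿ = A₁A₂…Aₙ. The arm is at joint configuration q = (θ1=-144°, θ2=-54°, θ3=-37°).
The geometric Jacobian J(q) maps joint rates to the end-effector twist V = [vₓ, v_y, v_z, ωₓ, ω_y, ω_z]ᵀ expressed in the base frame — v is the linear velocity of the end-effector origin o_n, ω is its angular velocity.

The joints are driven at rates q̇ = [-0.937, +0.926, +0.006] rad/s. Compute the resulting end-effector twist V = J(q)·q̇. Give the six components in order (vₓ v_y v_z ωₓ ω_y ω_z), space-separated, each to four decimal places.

-0.3427 0.4836 0.0000 0.0000 0.0000 -0.0050

o_n = [-1.2860, 0.3502, 0.1000]
J₁: ẑ×o_n = [-0.3502, -1.2860, 0.0000], ω = ẑ
J2: z=[0.0000, 0.0000, 1.0000] o=[-0.5097, -0.3703, 0.0000] → [-0.7205, -0.7763, 0.0000, 0.0000, 0.0000, 1.0000]
J3: z=[0.0000, 0.0000, 1.0000] o=[-0.8616, -0.2560, 0.0000] → [-0.6062, -0.4244, 0.0000, 0.0000, 0.0000, 1.0000]
V = J·q̇ = [-0.3427, 0.4836, 0.0000, 0.0000, 0.0000, -0.0050]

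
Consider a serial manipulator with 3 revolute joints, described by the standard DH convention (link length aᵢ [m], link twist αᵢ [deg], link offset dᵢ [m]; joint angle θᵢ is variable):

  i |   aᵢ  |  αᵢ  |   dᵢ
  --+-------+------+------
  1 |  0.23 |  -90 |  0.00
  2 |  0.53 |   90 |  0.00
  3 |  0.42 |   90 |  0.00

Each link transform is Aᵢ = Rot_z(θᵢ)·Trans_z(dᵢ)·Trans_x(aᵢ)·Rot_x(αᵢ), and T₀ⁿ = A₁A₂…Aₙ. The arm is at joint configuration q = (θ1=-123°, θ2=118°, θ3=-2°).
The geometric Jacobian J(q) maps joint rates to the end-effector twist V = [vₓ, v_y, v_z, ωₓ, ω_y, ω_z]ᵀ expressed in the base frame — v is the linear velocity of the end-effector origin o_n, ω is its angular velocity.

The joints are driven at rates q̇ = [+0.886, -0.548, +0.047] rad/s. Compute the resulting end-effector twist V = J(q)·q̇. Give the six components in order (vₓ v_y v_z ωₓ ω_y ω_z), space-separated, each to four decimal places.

-0.4010 -0.3026 -0.2449 -0.4822 0.2637 0.8639

o_n = [0.1053, 0.1890, -0.8386]
J₁: ẑ×o_n = [-0.1890, 0.1053, 0.0000], ω = ẑ
J2: z=[0.8387, -0.5446, 0.0000] o=[-0.1253, -0.1929, 0.0000] → [0.4567, 0.7033, 0.4459, 0.8387, -0.5446, 0.0000]
J3: z=[-0.4809, -0.7405, -0.4695] o=[0.0103, 0.0158, -0.4680] → [0.3558, -0.2228, -0.0129, -0.4809, -0.7405, -0.4695]
V = J·q̇ = [-0.4010, -0.3026, -0.2449, -0.4822, 0.2637, 0.8639]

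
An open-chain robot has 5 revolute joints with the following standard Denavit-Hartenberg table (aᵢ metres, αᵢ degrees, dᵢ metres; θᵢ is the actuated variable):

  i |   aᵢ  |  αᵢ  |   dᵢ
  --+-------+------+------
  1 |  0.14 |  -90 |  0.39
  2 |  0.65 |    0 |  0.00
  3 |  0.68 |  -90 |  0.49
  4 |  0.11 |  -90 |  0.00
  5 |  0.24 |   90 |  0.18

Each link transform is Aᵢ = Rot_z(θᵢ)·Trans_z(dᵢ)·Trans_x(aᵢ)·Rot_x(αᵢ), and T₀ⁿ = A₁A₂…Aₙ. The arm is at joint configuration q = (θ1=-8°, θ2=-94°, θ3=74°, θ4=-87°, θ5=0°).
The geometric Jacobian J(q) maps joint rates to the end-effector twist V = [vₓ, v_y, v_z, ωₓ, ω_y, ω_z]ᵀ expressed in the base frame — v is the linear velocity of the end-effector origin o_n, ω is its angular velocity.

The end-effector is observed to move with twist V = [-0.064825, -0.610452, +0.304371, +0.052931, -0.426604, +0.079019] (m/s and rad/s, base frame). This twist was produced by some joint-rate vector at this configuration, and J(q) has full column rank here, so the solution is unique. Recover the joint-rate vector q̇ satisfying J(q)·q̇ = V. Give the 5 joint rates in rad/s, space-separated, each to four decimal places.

o_n = [1.0264, 0.6940, 1.3387]
J₁: ẑ×o_n = [-0.6940, 1.0264, 0.0000], ω = ẑ
J2: z=[0.1392, 0.9903, 0.0000] o=[0.1386, -0.0195, 0.3900] → [0.9395, -0.1320, -0.7798, 0.1392, 0.9903, 0.0000]
J3: z=[0.1392, 0.9903, 0.0000] o=[0.0937, -0.0132, 1.0384] → [0.2974, -0.0418, -0.8251, 0.1392, 0.9903, 0.0000]
J4: z=[0.3387, -0.0476, -0.9397] o=[0.7947, 0.3831, 1.2710] → [0.2889, -0.2406, 0.1163, 0.3387, -0.0476, -0.9397]
J5: z=[0.9220, -0.1824, 0.3416] o=[0.8153, 0.4912, 1.2730] → [-0.0813, 0.0114, 0.2255, 0.9220, -0.1824, 0.3416]
q̇ = J⁺·V = [-0.8460, -0.4060, 0.0130, -0.8310, 0.4220]

-0.8460 -0.4060 0.0130 -0.8310 0.4220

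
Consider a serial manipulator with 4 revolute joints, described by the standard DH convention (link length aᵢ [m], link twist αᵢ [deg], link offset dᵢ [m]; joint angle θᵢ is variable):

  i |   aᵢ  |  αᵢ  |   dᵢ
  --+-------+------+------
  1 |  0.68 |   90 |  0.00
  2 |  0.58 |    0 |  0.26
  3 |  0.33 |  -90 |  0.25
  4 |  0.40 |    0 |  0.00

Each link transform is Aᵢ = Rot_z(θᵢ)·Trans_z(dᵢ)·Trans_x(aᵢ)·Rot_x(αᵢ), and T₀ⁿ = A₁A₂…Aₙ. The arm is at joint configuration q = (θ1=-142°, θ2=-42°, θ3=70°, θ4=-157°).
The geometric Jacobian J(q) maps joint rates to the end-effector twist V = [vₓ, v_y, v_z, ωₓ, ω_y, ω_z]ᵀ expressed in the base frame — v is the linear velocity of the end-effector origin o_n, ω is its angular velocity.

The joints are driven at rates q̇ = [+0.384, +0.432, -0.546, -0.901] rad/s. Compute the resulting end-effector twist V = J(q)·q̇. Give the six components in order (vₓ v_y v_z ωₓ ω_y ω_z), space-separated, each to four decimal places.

0.2248 -0.7703 0.1239 -0.2631 -0.3503 -0.4115

o_n = [-1.2591, -0.1382, -0.4060]
J₁: ẑ×o_n = [0.1382, -1.2591, 0.0000], ω = ẑ
J2: z=[-0.6157, 0.7880, 0.0000] o=[-0.5358, -0.4186, 0.0000] → [-0.3200, -0.2500, 0.3973, -0.6157, 0.7880, 0.0000]
J3: z=[-0.6157, 0.7880, 0.0000] o=[-1.0356, -0.4791, -0.3881] → [-0.0141, -0.0110, -0.0337, -0.6157, 0.7880, 0.0000]
J4: z=[0.3699, 0.2890, 0.8829] o=[-1.4191, -0.4615, -0.2332] → [-0.3354, 0.2052, 0.0734, 0.3699, 0.2890, 0.8829]
V = J·q̇ = [0.2248, -0.7703, 0.1239, -0.2631, -0.3503, -0.4115]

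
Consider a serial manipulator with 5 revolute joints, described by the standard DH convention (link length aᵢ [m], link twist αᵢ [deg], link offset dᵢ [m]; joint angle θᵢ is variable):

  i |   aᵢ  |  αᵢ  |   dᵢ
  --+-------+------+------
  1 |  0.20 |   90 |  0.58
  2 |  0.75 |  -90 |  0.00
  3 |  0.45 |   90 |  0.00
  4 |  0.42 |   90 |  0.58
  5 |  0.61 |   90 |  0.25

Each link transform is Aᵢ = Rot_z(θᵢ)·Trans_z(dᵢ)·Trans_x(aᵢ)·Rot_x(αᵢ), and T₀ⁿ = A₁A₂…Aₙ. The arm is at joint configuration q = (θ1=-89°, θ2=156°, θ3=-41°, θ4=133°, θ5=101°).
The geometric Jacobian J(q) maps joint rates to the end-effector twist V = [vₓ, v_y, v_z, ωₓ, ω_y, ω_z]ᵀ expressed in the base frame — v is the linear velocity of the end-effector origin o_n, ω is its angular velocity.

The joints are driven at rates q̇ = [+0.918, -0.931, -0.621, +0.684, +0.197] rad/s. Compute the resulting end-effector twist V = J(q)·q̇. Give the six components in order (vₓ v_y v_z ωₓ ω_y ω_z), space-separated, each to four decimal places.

o_n = [-1.1729, 0.2114, 0.3426]
J₁: ẑ×o_n = [-0.2114, -1.1729, 0.0000], ω = ẑ
J2: z=[-0.9998, -0.0175, 0.0000] o=[0.0035, -0.2000, 0.5800] → [0.0041, -0.2374, -0.4319, -0.9998, -0.0175, 0.0000]
J3: z=[-0.0071, 0.4067, -0.9135] o=[-0.0085, 0.4851, 0.8851] → [-0.4706, 1.0599, 0.4755, -0.0071, 0.4067, -0.9135]
J4: z=[-0.7441, -0.6124, -0.2668] o=[-0.3091, 0.7901, 1.0232] → [0.2624, -0.2760, -0.0984, -0.7441, -0.6124, -0.2668]
J5: z=[-0.4934, 0.7731, -0.3985] o=[-0.5515, 0.3657, 0.4999] → [-0.1831, 0.1700, 0.5565, -0.4934, 0.7731, -0.3985]
V = J·q̇ = [0.2377, -1.6691, 0.1492, 0.3291, -0.5029, 1.2243]

0.2377 -1.6691 0.1492 0.3291 -0.5029 1.2243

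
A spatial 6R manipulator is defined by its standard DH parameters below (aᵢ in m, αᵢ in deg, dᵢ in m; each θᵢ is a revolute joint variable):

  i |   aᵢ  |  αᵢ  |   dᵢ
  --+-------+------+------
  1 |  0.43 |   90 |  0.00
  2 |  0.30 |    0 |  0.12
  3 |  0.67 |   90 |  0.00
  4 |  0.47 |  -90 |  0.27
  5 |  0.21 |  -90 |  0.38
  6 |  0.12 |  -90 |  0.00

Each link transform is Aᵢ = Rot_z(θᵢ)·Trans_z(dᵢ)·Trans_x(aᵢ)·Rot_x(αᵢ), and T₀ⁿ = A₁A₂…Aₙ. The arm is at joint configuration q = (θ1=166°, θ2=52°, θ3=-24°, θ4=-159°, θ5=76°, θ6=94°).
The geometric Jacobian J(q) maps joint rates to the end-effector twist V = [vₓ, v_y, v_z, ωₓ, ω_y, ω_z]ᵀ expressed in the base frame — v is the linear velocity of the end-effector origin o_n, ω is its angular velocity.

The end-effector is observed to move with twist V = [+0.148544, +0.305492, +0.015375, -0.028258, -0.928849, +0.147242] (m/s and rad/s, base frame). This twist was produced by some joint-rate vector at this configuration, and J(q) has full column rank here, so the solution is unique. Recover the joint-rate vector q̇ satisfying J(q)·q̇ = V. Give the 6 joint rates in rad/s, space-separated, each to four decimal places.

-0.1350 0.1390 -0.2920 -0.4190 0.6900 -0.3190

o_n = [-0.9440, -0.0830, 0.3017]
J₁: ẑ×o_n = [0.0830, -0.9440, 0.0000], ω = ẑ
J2: z=[0.2419, 0.9703, 0.0000] o=[-0.4172, 0.1040, 0.0000] → [0.2927, -0.0730, 0.4659, 0.2419, 0.9703, 0.0000]
J3: z=[0.2419, 0.9703, 0.0000] o=[-0.5674, 0.2651, 0.2364] → [0.0634, -0.0158, 0.2812, 0.2419, 0.9703, 0.0000]
J4: z=[-0.4555, 0.1136, -0.8829] o=[-1.1414, 0.4083, 0.5509] → [-0.4621, -0.2878, 0.2014, -0.4555, 0.1136, -0.8829]
J5: z=[-0.5329, -0.8293, 0.1682] o=[-0.9292, 0.1818, 0.1066] → [-0.1173, 0.1015, 0.1288, -0.5329, -0.8293, 0.1682]
J6: z=[-0.5817, 0.5034, 0.6389] o=[-1.0027, -0.1843, 0.3281] → [-0.0780, 0.0221, -0.0885, -0.5817, 0.5034, 0.6389]
q̇ = J⁺·V = [-0.1350, 0.1390, -0.2920, -0.4190, 0.6900, -0.3190]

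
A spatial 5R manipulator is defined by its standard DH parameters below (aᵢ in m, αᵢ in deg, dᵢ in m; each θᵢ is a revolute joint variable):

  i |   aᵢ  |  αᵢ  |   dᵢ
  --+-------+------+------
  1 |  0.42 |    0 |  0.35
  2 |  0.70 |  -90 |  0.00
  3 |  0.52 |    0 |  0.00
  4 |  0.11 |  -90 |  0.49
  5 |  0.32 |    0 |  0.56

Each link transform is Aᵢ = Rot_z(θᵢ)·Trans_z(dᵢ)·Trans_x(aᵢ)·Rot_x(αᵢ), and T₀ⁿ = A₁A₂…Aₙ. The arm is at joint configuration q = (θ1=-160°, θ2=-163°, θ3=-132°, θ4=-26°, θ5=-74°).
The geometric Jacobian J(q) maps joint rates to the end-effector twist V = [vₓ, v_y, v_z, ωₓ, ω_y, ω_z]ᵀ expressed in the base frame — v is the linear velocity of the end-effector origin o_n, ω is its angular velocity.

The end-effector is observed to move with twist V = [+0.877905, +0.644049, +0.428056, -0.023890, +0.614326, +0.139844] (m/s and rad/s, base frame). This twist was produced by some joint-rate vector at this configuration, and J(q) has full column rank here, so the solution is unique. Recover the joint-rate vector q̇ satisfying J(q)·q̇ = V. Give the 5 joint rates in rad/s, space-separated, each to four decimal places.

-0.8560 0.1280 0.9580 -0.4530 0.9360

o_n = [-0.5727, 0.7209, 1.3299]
J₁: ẑ×o_n = [-0.7209, -0.5727, 0.0000], ω = ẑ
J2: z=[0.0000, 0.0000, 1.0000] o=[-0.3947, -0.1436, 0.3500] → [-0.8645, -0.1781, 0.0000, 0.0000, 0.0000, 1.0000]
J3: z=[-0.6018, 0.7986, 0.0000] o=[0.1644, 0.2776, 0.3500] → [0.7826, 0.5897, 0.3219, -0.6018, 0.7986, 0.0000]
J4: z=[-0.6018, 0.7986, 0.0000] o=[-0.1135, 0.0682, 0.7364] → [0.4740, 0.3572, -0.0260, -0.6018, 0.7986, 0.0000]
J5: z=[0.2992, 0.2254, 0.9272] o=[-0.4899, 0.3982, 0.7776] → [-0.1747, -0.2421, 0.1152, 0.2992, 0.2254, 0.9272]
q̇ = J⁺·V = [-0.8560, 0.1280, 0.9580, -0.4530, 0.9360]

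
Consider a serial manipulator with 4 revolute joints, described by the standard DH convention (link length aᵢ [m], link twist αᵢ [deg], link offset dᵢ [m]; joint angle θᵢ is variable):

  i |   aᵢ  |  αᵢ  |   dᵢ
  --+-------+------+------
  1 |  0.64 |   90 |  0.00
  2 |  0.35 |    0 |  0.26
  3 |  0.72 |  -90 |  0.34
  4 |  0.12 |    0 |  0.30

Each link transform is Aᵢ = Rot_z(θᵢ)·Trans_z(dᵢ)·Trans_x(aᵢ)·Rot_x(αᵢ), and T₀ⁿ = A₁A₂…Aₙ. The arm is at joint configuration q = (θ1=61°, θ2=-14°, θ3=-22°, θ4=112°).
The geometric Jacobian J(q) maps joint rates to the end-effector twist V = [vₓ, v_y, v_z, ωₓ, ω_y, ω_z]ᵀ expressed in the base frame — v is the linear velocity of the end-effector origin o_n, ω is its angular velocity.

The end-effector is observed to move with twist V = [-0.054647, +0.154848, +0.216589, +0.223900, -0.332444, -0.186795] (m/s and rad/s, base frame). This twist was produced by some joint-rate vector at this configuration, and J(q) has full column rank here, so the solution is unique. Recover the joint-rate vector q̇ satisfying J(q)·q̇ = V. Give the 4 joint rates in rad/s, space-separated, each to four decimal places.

0.0640 -0.0620 0.4190 -0.3100

o_n = [1.2526, 1.2517, -0.2388]
J₁: ẑ×o_n = [-1.2517, 1.2526, 0.0000], ω = ẑ
J2: z=[0.8746, -0.4848, 0.0000] o=[0.3103, 0.5598, 0.0000] → [0.1157, 0.2088, 1.0621, 0.8746, -0.4848, 0.0000]
J3: z=[0.8746, -0.4848, 0.0000] o=[0.7023, 0.7307, -0.0847] → [0.0747, 0.1348, 0.7225, 0.8746, -0.4848, 0.0000]
J4: z=[0.2850, 0.5141, 0.8090] o=[1.2821, 1.0754, -0.5079] → [-0.0043, -0.1005, 0.0654, 0.2850, 0.5141, 0.8090]
q̇ = J⁺·V = [0.0640, -0.0620, 0.4190, -0.3100]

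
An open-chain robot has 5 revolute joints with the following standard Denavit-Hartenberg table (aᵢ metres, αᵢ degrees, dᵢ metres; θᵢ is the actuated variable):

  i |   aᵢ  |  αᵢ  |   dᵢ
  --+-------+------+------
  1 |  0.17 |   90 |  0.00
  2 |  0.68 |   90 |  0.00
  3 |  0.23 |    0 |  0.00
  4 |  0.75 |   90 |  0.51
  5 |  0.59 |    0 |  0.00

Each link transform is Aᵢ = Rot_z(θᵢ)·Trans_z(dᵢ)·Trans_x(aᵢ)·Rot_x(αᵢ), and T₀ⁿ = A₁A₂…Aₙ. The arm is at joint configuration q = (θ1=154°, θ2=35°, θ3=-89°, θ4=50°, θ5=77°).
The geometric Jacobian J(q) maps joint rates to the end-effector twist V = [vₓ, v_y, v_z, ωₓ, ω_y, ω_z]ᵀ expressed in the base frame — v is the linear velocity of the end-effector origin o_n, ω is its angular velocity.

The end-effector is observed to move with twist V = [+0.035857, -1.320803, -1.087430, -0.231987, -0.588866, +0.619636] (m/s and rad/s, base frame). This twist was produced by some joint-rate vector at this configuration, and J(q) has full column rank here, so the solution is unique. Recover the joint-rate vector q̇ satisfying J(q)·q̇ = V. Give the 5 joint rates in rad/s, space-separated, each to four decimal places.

o_n = [-2.0651, 0.1333, -0.1029]
J₁: ẑ×o_n = [-0.1333, -2.0651, 0.0000], ω = ẑ
J2: z=[0.4384, 0.8988, 0.0000] o=[-0.1528, 0.0745, 0.0000] → [-0.0925, 0.0451, 1.7445, 0.4384, 0.8988, 0.0000]
J3: z=[-0.5155, 0.2514, -0.8192] o=[-0.6534, 0.3187, 0.3900] → [-0.2758, 0.9022, 0.4505, -0.5155, 0.2514, -0.8192]
J4: z=[-0.5155, 0.2514, -0.8192] o=[-0.7572, 0.1135, 0.3923] → [-0.1083, 0.8161, 0.3186, -0.5155, 0.2514, -0.8192]
J5: z=[0.1227, -0.9245, -0.3610] o=[-1.6562, 0.0268, 0.3089] → [0.4191, 0.1981, -0.3650, 0.1227, -0.9245, -0.3610]
q̇ = J⁺·V = [0.6080, -0.5890, -0.2130, 0.1750, 0.0540]

0.6080 -0.5890 -0.2130 0.1750 0.0540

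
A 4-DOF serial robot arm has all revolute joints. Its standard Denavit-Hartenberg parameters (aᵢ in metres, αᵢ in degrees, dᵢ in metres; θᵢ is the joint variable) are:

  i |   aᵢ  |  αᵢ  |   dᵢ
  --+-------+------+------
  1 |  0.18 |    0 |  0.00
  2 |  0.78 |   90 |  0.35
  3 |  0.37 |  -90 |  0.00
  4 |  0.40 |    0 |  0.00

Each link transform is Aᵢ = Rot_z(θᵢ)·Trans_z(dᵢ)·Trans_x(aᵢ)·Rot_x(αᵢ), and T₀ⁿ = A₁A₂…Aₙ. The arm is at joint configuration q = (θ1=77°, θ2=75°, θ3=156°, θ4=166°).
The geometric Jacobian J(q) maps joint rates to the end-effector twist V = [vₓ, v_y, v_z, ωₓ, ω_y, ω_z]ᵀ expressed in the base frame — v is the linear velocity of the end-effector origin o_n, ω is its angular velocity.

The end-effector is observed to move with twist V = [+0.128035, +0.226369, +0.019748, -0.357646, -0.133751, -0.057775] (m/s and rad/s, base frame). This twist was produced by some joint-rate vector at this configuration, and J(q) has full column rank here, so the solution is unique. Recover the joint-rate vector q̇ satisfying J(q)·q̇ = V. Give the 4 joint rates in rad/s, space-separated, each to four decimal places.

o_n = [-0.7083, 0.4639, 0.3426]
J₁: ẑ×o_n = [-0.4639, -0.7083, 0.0000], ω = ẑ
J2: z=[0.0000, 0.0000, 1.0000] o=[0.0405, 0.1754, 0.0000] → [-0.2885, -0.7487, 0.0000, 0.0000, 0.0000, 1.0000]
J3: z=[0.4695, 0.8829, 0.0000] o=[-0.6482, 0.5416, 0.3500] → [-0.0065, 0.0035, 0.0166, 0.4695, 0.8829, 0.0000]
J4: z=[0.3591, -0.1910, -0.9135] o=[-0.3498, 0.3829, 0.5005] → [0.1042, 0.3842, -0.0394, 0.3591, -0.1910, -0.9135]
q̇ = J⁺·V = [-0.0590, -0.5670, -0.2860, -0.6220]

-0.0590 -0.5670 -0.2860 -0.6220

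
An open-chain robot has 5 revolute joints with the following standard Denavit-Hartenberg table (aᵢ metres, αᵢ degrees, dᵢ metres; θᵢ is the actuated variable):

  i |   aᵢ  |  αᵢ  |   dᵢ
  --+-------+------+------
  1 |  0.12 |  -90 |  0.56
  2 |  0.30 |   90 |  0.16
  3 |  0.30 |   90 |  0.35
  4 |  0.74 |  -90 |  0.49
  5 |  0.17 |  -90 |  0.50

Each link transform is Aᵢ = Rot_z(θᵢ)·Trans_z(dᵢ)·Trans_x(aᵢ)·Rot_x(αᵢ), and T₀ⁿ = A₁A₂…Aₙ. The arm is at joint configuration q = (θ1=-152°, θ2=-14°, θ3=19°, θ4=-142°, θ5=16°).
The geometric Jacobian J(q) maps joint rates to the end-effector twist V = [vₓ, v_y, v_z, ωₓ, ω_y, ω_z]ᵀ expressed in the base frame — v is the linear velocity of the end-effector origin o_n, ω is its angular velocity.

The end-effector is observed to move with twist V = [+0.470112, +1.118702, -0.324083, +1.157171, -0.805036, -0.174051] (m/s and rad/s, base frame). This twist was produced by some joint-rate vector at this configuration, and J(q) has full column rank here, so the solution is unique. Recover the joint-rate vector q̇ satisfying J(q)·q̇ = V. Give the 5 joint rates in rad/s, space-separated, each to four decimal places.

-0.9450 0.9290 0.5090 -0.4500 -0.5010

o_n = [-0.6680, -0.0235, 0.0613]
J₁: ẑ×o_n = [0.0235, -0.6680, 0.0000], ω = ẑ
J2: z=[0.4695, -0.8829, 0.0000] o=[-0.1060, -0.0563, 0.5600] → [0.4403, 0.2341, -0.4808, 0.4695, -0.8829, 0.0000]
J3: z=[0.2136, 0.1136, 0.9703] o=[-0.2879, -0.3343, 0.6326] → [-0.3665, -0.2468, 0.1096, 0.2136, 0.1136, 0.9703]
J4: z=[-0.7228, 0.6865, 0.0788] o=[-0.4103, -0.5100, 1.0408] → [-0.7108, -0.7283, -0.1747, -0.7228, 0.6865, 0.0788]
J5: z=[-0.5729, -0.5316, -0.6238] o=[-0.4785, 0.1935, 0.5040] → [0.1000, -0.1354, 0.0236, -0.5729, -0.5316, -0.6238]
q̇ = J⁺·V = [-0.9450, 0.9290, 0.5090, -0.4500, -0.5010]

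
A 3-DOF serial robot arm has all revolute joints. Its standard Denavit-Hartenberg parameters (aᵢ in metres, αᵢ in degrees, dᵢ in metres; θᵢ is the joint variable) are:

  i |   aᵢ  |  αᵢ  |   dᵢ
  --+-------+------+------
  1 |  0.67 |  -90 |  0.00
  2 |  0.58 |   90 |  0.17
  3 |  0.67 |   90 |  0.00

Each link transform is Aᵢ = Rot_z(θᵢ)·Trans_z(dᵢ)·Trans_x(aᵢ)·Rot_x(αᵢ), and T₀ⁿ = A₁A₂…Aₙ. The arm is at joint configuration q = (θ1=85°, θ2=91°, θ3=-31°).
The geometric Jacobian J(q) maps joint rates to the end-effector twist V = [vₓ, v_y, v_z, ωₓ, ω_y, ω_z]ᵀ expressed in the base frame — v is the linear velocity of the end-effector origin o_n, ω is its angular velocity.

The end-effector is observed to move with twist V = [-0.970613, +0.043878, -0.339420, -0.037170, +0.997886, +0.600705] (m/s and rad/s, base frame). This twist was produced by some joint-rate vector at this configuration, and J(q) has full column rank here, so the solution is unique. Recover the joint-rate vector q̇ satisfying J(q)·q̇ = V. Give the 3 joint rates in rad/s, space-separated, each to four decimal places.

0.6180 0.1240 0.9910

o_n = [0.2310, 0.6321, -1.1541]
J₁: ẑ×o_n = [-0.6321, 0.2310, 0.0000], ω = ẑ
J2: z=[-0.9962, 0.0872, 0.0000] o=[0.0584, 0.6675, 0.0000] → [-0.1006, -1.1497, 0.0201, -0.9962, 0.0872, 0.0000]
J3: z=[0.0871, 0.9960, -0.0175] o=[-0.1118, 0.6722, -0.5799] → [-0.5726, 0.0441, -0.3450, 0.0871, 0.9960, -0.0175]
q̇ = J⁺·V = [0.6180, 0.1240, 0.9910]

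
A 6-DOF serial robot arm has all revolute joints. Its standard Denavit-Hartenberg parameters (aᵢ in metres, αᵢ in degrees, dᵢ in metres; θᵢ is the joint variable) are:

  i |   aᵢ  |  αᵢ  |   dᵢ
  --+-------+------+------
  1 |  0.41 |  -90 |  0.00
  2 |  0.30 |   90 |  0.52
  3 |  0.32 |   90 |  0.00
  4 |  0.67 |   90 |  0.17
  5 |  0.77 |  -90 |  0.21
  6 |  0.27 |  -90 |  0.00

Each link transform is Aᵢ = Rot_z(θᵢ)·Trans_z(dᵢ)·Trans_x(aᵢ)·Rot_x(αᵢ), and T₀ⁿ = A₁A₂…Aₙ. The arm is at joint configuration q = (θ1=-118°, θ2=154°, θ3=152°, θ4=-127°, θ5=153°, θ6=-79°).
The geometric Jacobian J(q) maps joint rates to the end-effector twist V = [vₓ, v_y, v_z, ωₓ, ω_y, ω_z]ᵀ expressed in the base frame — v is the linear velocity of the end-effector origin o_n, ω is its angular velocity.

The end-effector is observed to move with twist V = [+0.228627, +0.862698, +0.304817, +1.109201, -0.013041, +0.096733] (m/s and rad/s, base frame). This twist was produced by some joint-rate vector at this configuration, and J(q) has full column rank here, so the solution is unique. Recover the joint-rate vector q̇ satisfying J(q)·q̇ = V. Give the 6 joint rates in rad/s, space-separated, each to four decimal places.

0.6720 0.3110 0.2750 0.5920 0.2590 -0.3780

o_n = [0.8541, -0.5003, -0.5532]
J₁: ẑ×o_n = [0.5003, 0.8541, -0.0000], ω = ẑ
J2: z=[0.8829, -0.4695, 0.0000] o=[-0.1925, -0.3620, 0.0000] → [0.2597, 0.4885, 0.3692, 0.8829, -0.4695, 0.0000]
J3: z=[-0.2058, -0.3871, -0.8988] o=[0.3932, -0.3681, -0.1315] → [0.0444, -0.5010, 0.2056, -0.2058, -0.3871, -0.8988]
J4: z=[0.9777, -0.0420, -0.2058] o=[0.4067, -0.6628, -0.0077] → [0.0563, 0.4413, 0.1776, 0.9777, -0.0420, -0.2058]
J5: z=[-0.1574, 0.5027, -0.8500] o=[0.6661, -0.0914, 0.2822] → [-0.7675, -0.2913, -0.0302, -0.1574, 0.5027, -0.8500]
J6: z=[-0.9343, -0.3546, -0.0368] o=[0.8794, -0.5929, -0.3009] → [0.0929, -0.2349, -0.0955, -0.9343, -0.3546, -0.0368]
q̇ = J⁺·V = [0.6720, 0.3110, 0.2750, 0.5920, 0.2590, -0.3780]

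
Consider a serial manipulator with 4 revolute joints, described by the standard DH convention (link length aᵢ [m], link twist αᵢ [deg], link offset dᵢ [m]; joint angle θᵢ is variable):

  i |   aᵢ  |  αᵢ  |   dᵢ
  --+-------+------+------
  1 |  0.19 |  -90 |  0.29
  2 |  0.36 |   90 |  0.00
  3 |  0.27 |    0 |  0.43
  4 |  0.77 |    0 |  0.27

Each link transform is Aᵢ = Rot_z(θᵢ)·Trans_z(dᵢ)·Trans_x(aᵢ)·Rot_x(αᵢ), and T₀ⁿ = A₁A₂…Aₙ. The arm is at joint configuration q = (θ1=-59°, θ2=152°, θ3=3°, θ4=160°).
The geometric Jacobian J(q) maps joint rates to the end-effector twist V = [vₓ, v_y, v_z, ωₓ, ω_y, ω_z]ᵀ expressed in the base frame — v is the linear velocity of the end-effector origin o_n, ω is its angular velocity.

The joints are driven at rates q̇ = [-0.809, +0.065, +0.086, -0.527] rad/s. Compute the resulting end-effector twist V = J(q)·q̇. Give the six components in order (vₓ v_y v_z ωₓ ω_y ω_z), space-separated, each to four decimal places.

-0.0907 -0.1362 -0.0735 -0.0509 0.2109 -0.4196

o_n = [0.5207, -0.4021, -0.2780]
J₁: ẑ×o_n = [0.4021, 0.5207, -0.0000], ω = ẑ
J2: z=[0.8572, 0.5150, 0.0000] o=[0.0979, -0.1629, 0.2900] → [-0.2925, 0.4868, -0.4229, 0.8572, 0.5150, 0.0000]
J3: z=[0.2418, -0.4024, -0.8829] o=[-0.0659, 0.1096, 0.1210] → [-0.2913, -0.4215, 0.1123, 0.2418, -0.4024, -0.8829]
J4: z=[0.2418, -0.4024, -0.8829] o=[-0.0724, 0.1479, -0.3853] → [-0.5288, -0.5496, 0.1057, 0.2418, -0.4024, -0.8829]
V = J·q̇ = [-0.0907, -0.1362, -0.0735, -0.0509, 0.2109, -0.4196]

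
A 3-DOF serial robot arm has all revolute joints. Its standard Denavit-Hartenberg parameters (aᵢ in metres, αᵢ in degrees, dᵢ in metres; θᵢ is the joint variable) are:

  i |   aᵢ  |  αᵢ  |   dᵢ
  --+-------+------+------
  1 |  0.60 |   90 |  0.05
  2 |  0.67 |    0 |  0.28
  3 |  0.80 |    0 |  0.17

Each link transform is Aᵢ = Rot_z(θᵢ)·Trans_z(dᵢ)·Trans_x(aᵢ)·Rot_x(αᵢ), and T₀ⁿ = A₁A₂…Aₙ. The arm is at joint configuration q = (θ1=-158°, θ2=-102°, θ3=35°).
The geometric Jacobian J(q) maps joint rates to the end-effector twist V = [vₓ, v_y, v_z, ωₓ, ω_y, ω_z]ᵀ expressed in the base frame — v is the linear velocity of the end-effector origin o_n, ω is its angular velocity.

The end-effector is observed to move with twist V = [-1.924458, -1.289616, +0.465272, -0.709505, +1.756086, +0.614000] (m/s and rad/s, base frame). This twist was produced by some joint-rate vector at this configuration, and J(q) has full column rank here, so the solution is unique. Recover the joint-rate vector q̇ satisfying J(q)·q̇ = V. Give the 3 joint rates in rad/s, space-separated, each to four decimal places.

o_n = [-0.8855, 0.1276, -1.3418]
J₁: ẑ×o_n = [-0.1276, -0.8855, 0.0000], ω = ẑ
J2: z=[-0.3746, 0.9272, 0.0000] o=[-0.5563, -0.2248, 0.0500] → [-1.2904, -0.5214, 0.1733, -0.3746, 0.9272, 0.0000]
J3: z=[-0.3746, 0.9272, 0.0000] o=[-0.5320, 0.0870, -0.6054] → [-0.6828, -0.2759, 0.3126, -0.3746, 0.9272, 0.0000]
q̇ = J⁺·V = [0.6140, 0.9100, 0.9840]

0.6140 0.9100 0.9840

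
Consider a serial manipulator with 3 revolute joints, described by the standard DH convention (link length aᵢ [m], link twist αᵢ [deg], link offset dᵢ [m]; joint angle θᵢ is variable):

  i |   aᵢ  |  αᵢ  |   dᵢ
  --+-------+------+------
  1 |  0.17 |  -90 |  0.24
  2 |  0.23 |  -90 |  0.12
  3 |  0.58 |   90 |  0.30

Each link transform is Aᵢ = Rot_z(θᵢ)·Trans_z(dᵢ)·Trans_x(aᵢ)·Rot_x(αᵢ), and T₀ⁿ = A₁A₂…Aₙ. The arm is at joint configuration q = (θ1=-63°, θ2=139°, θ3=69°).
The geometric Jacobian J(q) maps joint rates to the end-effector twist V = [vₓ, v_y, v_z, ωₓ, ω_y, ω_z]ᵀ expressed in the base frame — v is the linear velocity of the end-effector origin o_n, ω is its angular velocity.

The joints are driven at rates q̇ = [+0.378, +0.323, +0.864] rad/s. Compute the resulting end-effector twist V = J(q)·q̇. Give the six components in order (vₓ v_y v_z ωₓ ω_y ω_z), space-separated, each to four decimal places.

-0.0566 -0.5819 0.4772 0.0305 0.6517 1.0301

o_n = [-0.5377, 0.1270, 0.1792]
J₁: ẑ×o_n = [-0.1270, -0.5377, 0.0000], ω = ẑ
J2: z=[0.8910, 0.4540, 0.0000] o=[0.0772, -0.1515, 0.2400] → [-0.0276, 0.0542, 0.5273, 0.8910, 0.4540, 0.0000]
J3: z=[-0.2978, 0.5846, 0.7547] o=[0.1053, 0.0577, 0.0891] → [0.0003, -0.4585, 0.3552, -0.2978, 0.5846, 0.7547]
V = J·q̇ = [-0.0566, -0.5819, 0.4772, 0.0305, 0.6517, 1.0301]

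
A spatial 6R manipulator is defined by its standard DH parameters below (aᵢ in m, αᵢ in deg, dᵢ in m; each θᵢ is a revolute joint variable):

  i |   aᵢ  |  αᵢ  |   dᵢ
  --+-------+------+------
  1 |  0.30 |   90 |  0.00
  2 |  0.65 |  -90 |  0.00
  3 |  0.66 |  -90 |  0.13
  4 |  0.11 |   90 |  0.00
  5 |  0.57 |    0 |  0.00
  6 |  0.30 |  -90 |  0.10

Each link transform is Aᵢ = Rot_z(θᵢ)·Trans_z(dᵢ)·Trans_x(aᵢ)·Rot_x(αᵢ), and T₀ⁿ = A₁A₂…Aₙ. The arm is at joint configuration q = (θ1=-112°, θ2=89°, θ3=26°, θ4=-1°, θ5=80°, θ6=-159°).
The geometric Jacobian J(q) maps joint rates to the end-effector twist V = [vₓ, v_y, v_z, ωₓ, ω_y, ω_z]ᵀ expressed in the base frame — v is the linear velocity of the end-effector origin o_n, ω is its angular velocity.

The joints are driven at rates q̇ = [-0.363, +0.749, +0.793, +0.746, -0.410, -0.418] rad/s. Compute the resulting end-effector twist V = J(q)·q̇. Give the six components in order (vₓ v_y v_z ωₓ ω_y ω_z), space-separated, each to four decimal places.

0.6725 0.3755 -0.5764 -0.0779 -0.0002 -0.6776

o_n = [0.5647, -0.3244, 1.3678]
J₁: ẑ×o_n = [0.3244, 0.5647, -0.0000], ω = ẑ
J2: z=[-0.9272, 0.3746, 0.0000] o=[-0.1124, -0.2782, 0.0000] → [0.5124, 1.2682, -0.2108, -0.9272, 0.3746, 0.0000]
J3: z=[0.3745, 0.9270, 0.0175] o=[-0.1166, -0.2887, 0.6499] → [0.6661, -0.2570, -0.6450, 0.3745, 0.9270, 0.0175]
J4: z=[0.8362, -0.3296, -0.4383] o=[0.1964, -0.2861, 1.2453] → [-0.0571, -0.2638, 0.0894, 0.8362, -0.3296, -0.4383]
J5: z=[0.3675, 0.9300, 0.0018] o=[0.2412, -0.3040, 1.3442] → [0.0220, -0.0081, -0.3083, 0.3675, 0.9300, 0.0018]
J6: z=[0.3675, 0.9300, 0.0018] o=[0.7509, -0.5051, 1.1871] → [0.1677, -0.0667, 0.2396, 0.3675, 0.9300, 0.0018]
V = J·q̇ = [0.6725, 0.3755, -0.5764, -0.0779, -0.0002, -0.6776]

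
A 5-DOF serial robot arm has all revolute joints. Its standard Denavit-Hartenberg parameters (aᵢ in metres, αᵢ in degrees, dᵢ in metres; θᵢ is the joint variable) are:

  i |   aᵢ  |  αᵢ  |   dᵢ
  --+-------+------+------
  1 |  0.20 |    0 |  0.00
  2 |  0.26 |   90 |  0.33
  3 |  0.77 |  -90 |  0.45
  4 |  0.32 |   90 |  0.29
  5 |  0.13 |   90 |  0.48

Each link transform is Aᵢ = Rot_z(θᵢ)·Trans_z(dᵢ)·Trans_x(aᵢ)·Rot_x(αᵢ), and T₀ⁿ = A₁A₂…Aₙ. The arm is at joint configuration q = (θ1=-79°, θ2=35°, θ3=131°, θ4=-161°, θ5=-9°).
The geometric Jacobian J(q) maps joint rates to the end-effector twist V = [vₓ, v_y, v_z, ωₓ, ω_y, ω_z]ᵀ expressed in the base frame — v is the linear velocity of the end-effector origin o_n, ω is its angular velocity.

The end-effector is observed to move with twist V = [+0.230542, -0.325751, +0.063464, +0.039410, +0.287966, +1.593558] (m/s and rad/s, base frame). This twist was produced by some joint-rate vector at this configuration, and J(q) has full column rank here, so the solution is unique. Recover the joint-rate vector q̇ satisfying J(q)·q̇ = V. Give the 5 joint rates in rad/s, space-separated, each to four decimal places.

o_n = [-0.1095, -0.2513, 0.2963]
J₁: ẑ×o_n = [0.2513, -0.1095, 0.0000], ω = ẑ
J2: z=[0.0000, 0.0000, 1.0000] o=[0.0382, -0.1963, 0.0000] → [0.0550, -0.1477, 0.0000, 0.0000, 0.0000, 1.0000]
J3: z=[-0.6947, -0.7193, 0.0000] o=[0.2252, -0.3769, 0.3300] → [0.0242, -0.0234, -0.3280, -0.6947, -0.7193, 0.0000]
J4: z=[-0.5429, 0.5243, -0.6561] o=[-0.4508, -0.3497, 0.9111] → [-0.2578, -0.5577, -0.2323, -0.5429, 0.5243, -0.6561]
J5: z=[0.8105, 0.5318, -0.2457] o=[-0.5378, -0.4105, 0.4925] → [-0.0652, 0.0538, -0.0987, 0.8105, 0.5318, -0.2457]
q̇ = J⁺·V = [0.9750, 0.7320, -0.3130, 0.2040, -0.0830]

0.9750 0.7320 -0.3130 0.2040 -0.0830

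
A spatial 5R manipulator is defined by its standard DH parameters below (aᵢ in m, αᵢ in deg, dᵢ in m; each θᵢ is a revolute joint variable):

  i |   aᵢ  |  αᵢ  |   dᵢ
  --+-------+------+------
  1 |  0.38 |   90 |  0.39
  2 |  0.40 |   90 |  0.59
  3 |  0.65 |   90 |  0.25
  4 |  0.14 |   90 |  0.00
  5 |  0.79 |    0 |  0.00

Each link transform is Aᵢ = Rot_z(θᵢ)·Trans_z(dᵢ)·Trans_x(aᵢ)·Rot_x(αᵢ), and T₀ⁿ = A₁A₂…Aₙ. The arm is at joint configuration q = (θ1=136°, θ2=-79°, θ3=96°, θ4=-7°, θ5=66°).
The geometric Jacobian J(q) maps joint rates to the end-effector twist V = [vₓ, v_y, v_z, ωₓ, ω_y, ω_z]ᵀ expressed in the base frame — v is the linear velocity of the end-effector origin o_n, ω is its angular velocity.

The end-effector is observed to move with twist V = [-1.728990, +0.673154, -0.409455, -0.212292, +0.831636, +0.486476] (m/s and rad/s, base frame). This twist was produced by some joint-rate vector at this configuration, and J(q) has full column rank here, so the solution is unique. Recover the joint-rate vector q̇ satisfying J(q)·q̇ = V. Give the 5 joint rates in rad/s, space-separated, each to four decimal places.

0.7950 0.4680 -0.1420 0.4380 0.5200

o_n = [0.9536, 1.5359, -0.6305]
J₁: ẑ×o_n = [-1.5359, 0.9536, 0.0000], ω = ẑ
J2: z=[0.6947, 0.7193, 0.0000] o=[-0.2733, 0.2640, 0.3900] → [-0.7341, 0.7089, 0.0010, 0.6947, 0.7193, 0.0000]
J3: z=[0.7061, -0.6819, -0.1908] o=[0.0816, 0.7414, -0.0027] → [0.5797, 0.2770, 1.1556, 0.7061, -0.6819, -0.1908]
J4: z=[-0.0639, 0.2070, -0.9762] o=[0.7165, 1.0269, 0.0163] → [0.3630, -0.2728, -0.0816, -0.0639, 0.2070, -0.9762]
J5: z=[-0.7868, 0.5913, 0.1769] o=[0.8025, 1.1360, 0.0339] → [-0.4636, -0.4960, -0.4040, -0.7868, 0.5913, 0.1769]
q̇ = J⁺·V = [0.7950, 0.4680, -0.1420, 0.4380, 0.5200]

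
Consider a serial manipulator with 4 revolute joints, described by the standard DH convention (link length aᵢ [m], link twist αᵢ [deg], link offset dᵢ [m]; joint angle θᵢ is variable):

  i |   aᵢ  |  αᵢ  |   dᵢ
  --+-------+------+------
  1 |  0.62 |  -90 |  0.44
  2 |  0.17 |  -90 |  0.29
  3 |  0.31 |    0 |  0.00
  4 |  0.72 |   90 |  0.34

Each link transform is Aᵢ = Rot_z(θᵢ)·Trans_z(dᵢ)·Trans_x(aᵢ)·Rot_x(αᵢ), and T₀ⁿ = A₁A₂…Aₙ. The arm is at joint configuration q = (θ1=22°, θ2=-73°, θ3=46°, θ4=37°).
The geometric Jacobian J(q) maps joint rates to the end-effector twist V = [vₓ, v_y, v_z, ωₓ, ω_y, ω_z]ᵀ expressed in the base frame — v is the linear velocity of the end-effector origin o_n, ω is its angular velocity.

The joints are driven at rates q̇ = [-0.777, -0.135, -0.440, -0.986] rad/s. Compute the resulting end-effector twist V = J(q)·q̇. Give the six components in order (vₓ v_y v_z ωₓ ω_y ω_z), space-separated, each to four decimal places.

o_n = [1.2472, -0.1946, 0.7930]
J₁: ẑ×o_n = [0.1946, 1.2472, -0.0000], ω = ẑ
J2: z=[-0.3746, 0.9272, 0.0000] o=[0.5749, 0.2323, 0.4400] → [0.3273, 0.1322, -0.4635, -0.3746, 0.9272, 0.0000]
J3: z=[0.8867, 0.3582, -0.2924] o=[0.5123, 0.5198, 0.6026] → [-0.1406, -0.3837, -0.8967, 0.8867, 0.3582, -0.2924]
J4: z=[0.8867, 0.3582, -0.2924] o=[0.6542, 0.3366, 0.8085] → [-0.1609, -0.1596, -0.6834, 0.8867, 0.3582, -0.2924]
V = J·q̇ = [0.0251, -0.6607, 1.1309, -1.2138, -0.6360, -0.3601]

0.0251 -0.6607 1.1309 -1.2138 -0.6360 -0.3601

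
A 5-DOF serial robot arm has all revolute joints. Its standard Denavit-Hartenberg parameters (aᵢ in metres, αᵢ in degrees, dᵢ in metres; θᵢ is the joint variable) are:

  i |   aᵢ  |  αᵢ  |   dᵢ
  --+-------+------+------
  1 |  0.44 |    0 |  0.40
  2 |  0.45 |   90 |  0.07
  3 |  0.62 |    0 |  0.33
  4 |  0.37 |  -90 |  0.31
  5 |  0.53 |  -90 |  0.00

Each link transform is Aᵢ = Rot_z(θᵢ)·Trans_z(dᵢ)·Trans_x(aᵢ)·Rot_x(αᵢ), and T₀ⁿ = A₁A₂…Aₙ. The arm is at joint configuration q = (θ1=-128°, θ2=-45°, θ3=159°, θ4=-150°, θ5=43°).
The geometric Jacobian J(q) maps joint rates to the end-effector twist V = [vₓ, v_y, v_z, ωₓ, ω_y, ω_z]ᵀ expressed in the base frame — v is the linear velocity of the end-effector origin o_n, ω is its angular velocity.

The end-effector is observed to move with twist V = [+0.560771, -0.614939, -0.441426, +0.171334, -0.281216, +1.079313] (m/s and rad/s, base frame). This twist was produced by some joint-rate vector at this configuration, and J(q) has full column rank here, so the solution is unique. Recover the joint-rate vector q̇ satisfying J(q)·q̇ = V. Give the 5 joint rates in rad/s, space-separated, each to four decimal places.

o_n = [-0.9197, -0.1458, 0.8107]
J₁: ẑ×o_n = [0.1458, -0.9197, 0.0000], ω = ẑ
J2: z=[0.0000, 0.0000, 1.0000] o=[-0.2709, -0.3467, 0.4000] → [-0.2010, -0.6488, 0.0000, 0.0000, 0.0000, 1.0000]
J3: z=[-0.1219, 0.9925, 0.0000] o=[-0.7175, -0.4016, 0.4700] → [0.3382, 0.0415, 0.1695, -0.1219, 0.9925, 0.0000]
J4: z=[-0.1219, 0.9925, 0.0000] o=[-0.1832, -0.0035, 0.6922] → [0.1176, 0.0144, 0.7483, -0.1219, 0.9925, 0.0000]
J5: z=[0.1553, 0.0191, 0.9877] o=[-0.5837, 0.2597, 0.7501] → [0.4016, -0.3412, -0.0565, 0.1553, 0.0191, 0.9877]
q̇ = J⁺·V = [0.6580, -0.4360, 0.2900, -0.5900, 0.8680]

0.6580 -0.4360 0.2900 -0.5900 0.8680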